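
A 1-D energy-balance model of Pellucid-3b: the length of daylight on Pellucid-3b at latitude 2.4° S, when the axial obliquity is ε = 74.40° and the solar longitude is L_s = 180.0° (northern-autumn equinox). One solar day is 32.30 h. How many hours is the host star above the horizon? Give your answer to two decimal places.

16.15 h

Solar declination: sin δ = sin ε · sin L_s = sin 74.40° × sin 180.0° = 0.00000, so δ = +0.000°.
cos h₀ = −tan ϕ · tan δ = −tan(-2.4°) × tan(+0.000°) = 0.0000, so h₀ = 1.5708 rad = 90.00°.
Daylight = 2h₀/(2π) × 32.30 h = (1.5708/π) × 32.30 = 16.15 h.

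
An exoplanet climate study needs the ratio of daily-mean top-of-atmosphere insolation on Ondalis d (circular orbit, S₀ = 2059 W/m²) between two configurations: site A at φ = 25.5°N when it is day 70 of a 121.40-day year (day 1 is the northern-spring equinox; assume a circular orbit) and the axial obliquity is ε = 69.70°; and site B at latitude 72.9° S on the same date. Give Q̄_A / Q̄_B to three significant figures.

— Configuration A (φ=+25.5°):
Solar longitude: λ_s = 360° × (70 − 1)/121.40 = 204.613°.
sin δ = sin 69.70° × sin 204.613° = -0.39062, so δ = -22.993°.
cos H₀ = −tan(+25.5°) tan(-22.993°) = 0.2024, H₀ = 1.3670 rad.
Bracket: H₀ sin φ sin δ + cos φ cos δ sin H₀ = 1.3670×0.43051×-0.39062 + 0.90259×0.92055×0.97930 = -0.229883 + 0.813680 = 0.583797.
Q̄ = (S₀/π) × [bracket] = (2059/π) × 0.583797 = 382.62 W/m².
— Configuration B (φ=-72.9°):
cos H₀ = −tan(-72.9°) tan(-22.993°) = -1.3793 ≤ −1 ⇒ polar day, H₀ = π.
Bracket: H₀ sin φ sin δ + cos φ cos δ sin H₀ = 3.1416×-0.95579×-0.39062 + 0.29404×0.92055×0.00000 = 1.172919 + 0.000000 = 1.172919.
Q̄ = (S₀/π) × [bracket] = (2059/π) × 1.172919 = 768.73 W/m².
Ratio Q̄_A / Q̄_B = 382.62 / 768.73 = 0.4977.

Q̄_A / Q̄_B ≈ 0.498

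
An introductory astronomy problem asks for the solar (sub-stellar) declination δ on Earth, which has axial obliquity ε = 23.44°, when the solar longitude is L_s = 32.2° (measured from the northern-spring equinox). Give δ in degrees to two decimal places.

sin δ = sin ε · sin L_s = sin 23.44° × sin 32.2° = 0.211972.
δ = arcsin(0.211972) = +12.24°.

δ = +12.24°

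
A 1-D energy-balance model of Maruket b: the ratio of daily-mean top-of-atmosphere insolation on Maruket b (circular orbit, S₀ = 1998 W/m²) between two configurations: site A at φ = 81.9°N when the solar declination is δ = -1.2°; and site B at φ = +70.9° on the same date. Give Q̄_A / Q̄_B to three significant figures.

Q̄_A / Q̄_B ≈ 0.370

— Configuration A (φ=+81.9°):
cos H₀ = −tan(+81.9°) tan(-1.200°) = 0.1472, H₀ = 1.4231 rad.
Bracket: H₀ sin φ sin δ + cos φ cos δ sin H₀ = 1.4231×0.99002×-0.02094 + 0.14090×0.99978×0.98911 = -0.029502 + 0.139335 = 0.109833.
Q̄ = (S₀/π) × [bracket] = (1998/π) × 0.109833 = 69.852 W/m².
— Configuration B (φ=+70.9°):
cos H₀ = −tan(+70.9°) tan(-1.200°) = 0.0605, H₀ = 1.5103 rad.
Bracket: H₀ sin φ sin δ + cos φ cos δ sin H₀ = 1.5103×0.94495×-0.02094 + 0.32722×0.99978×0.99817 = -0.029885 + 0.326549 = 0.296664.
Q̄ = (S₀/π) × [bracket] = (1998/π) × 0.296664 = 188.67 W/m².
Ratio Q̄_A / Q̄_B = 69.852 / 188.67 = 0.3702.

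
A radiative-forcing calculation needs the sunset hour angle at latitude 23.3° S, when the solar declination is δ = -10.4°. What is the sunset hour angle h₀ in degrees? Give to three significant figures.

cos h₀ = −tan ϕ · tan δ = −tan(-23.3°) × tan(-10.400°) = -0.0790, so h₀ = 1.6499 rad = 94.53°.

h₀ = 94.5°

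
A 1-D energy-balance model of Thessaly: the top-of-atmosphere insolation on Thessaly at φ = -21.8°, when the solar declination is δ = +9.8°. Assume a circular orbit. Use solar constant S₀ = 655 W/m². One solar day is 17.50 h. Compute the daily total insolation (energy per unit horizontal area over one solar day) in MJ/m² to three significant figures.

10.7 MJ/m²

cos H₀ = −tan(-21.8°) tan(+9.800°) = 0.0691, H₀ = 1.5017 rad.
Bracket: H₀ sin φ sin δ + cos φ cos δ sin H₀ = 1.5017×-0.37137×0.17021 + 0.92849×0.98541×0.99761 = -0.094924 + 0.912757 = 0.817833.
Q̄ = (S₀/π) × [bracket] = (655/π) × 0.817833 = 170.51 W/m².
Daily total = Q̄ × 17.50 h × 3600 s/h = 170.51 × 17.50 × 3600 / 10⁶ = 10.74 MJ/m².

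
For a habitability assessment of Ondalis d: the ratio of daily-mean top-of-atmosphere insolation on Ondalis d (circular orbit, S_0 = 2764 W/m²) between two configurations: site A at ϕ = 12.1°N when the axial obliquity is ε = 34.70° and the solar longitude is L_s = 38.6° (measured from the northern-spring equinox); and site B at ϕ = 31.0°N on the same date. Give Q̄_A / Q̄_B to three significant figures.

Q̄_A / Q̄_B ≈ 0.932

— Configuration A (ϕ=+12.1°):
Solar declination: sin δ = sin ε · sin L_s = sin 34.70° × sin 38.6° = 0.35516, so δ = +20.803°.
cos h₀ = −tan(+12.1°) tan(+20.803°) = -0.0815, h₀ = 1.6523 rad.
Bracket: h₀ sin ϕ sin δ + cos ϕ cos δ sin h₀ = 1.6523×0.20962×0.35516 + 0.97778×0.93480×0.99668 = 0.123011 + 0.910994 = 1.034005.
Q̄ = (S_0/π) × [bracket] = (2764/π) × 1.034005 = 909.73 W/m².
— Configuration B (ϕ=+31.0°):
cos h₀ = −tan(+31.0°) tan(+20.803°) = -0.2283, h₀ = 1.8011 rad.
Bracket: h₀ sin ϕ sin δ + cos ϕ cos δ sin h₀ = 1.8011×0.51504×0.35516 + 0.85717×0.93480×0.97359 = 0.329460 + 0.780121 = 1.109581.
Q̄ = (S_0/π) × [bracket] = (2764/π) × 1.109581 = 976.22 W/m².
Ratio Q̄_A / Q̄_B = 909.73 / 976.22 = 0.9319.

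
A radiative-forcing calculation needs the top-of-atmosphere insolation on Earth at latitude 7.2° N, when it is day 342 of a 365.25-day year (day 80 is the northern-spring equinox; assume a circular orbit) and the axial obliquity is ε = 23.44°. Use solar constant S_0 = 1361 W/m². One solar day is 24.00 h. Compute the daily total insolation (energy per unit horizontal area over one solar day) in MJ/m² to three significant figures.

31.4 MJ/m²

Solar longitude: L_s = 360° × (342 − 80)/365.25 = 258.234°.
sin δ = sin 23.44° × sin 258.234° = -0.38943, so δ = -22.919°.
cos h₀ = −tan(+7.2°) tan(-22.919°) = 0.0534, h₀ = 1.5174 rad.
Bracket: h₀ sin ϕ sin δ + cos ϕ cos δ sin h₀ = 1.5174×0.12533×-0.38943 + 0.99211×0.92106×0.99857 = -0.074060 + 0.912486 = 0.838426.
Q̄ = (S_0/π) × [bracket] = (1361/π) × 0.838426 = 363.22 W/m².
Daily total = Q̄ × 24.00 h × 3600 s/h = 363.22 × 24.00 × 3600 / 10⁶ = 31.38 MJ/m².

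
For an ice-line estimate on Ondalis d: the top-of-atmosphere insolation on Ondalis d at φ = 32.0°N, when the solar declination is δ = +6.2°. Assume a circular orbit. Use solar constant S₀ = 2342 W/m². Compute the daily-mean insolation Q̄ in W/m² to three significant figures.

cos H₀ = −tan(+32.0°) tan(+6.200°) = -0.0679, H₀ = 1.6387 rad.
Bracket: H₀ sin φ sin δ + cos φ cos δ sin H₀ = 1.6387×0.52992×0.10800 + 0.84805×0.99415×0.99769 = 0.093785 + 0.841141 = 0.934926.
Q̄ = (S₀/π) × [bracket] = (2342/π) × 0.934926 = 697.0 W/m².

Q̄ ≈ 697 W/m²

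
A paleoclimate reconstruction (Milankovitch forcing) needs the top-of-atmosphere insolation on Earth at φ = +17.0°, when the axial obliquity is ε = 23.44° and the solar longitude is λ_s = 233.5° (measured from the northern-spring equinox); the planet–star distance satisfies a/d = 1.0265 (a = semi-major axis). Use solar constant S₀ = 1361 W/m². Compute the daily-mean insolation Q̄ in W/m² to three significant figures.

Q̄ ≈ 349 W/m²

Solar declination: sin δ = sin ε · sin λ_s = sin 23.44° × sin 233.5° = -0.31977, so δ = -18.649°.
cos H₀ = −tan(+17.0°) tan(-18.649°) = 0.1032, H₀ = 1.4674 rad.
Bracket: H₀ sin φ sin δ + cos φ cos δ sin H₀ = 1.4674×0.29237×-0.31977 + 0.95630×0.94750×0.99466 = -0.137189 + 0.901256 = 0.764067.
Inverse-square distance factor (a/d)² = 1.0265² = 1.053702.
Q̄ = (S₀/π) × 1.053702 × [bracket] = (1361/π) × 1.053702 × 0.764067 = 348.8 W/m².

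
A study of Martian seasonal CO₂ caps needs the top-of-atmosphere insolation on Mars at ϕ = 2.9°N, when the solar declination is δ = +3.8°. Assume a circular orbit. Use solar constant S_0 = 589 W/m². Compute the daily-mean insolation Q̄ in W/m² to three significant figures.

cos h₀ = −tan(+2.9°) tan(+3.800°) = -0.0034, h₀ = 1.5742 rad.
Bracket: h₀ sin ϕ sin δ + cos ϕ cos δ sin h₀ = 1.5742×0.05059×0.06627 + 0.99872×0.99780×0.99999 = 0.005278 + 0.996513 = 1.001791.
Q̄ = (S_0/π) × [bracket] = (589/π) × 1.001791 = 187.8 W/m².

Q̄ ≈ 188 W/m²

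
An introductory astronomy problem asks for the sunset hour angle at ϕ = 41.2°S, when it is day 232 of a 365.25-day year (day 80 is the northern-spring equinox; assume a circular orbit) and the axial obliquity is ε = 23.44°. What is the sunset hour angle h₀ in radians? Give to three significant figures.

h₀ = 1.39 rad

Solar longitude: L_s = 360° × (232 − 80)/365.25 = 149.815°.
sin δ = sin 23.44° × sin 149.815° = 0.20000, so δ = +11.537°.
cos h₀ = −tan ϕ · tan δ = −tan(-41.2°) × tan(+11.537°) = 0.1787, so h₀ = 1.3911 rad = 79.71°.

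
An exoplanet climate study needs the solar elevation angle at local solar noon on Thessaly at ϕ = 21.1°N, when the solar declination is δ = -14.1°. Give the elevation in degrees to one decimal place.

At local noon the hour angle is zero, so the zenith angle equals |ϕ − δ| = |+21.1° − (-14.100°)| = 35.200°.
Elevation = 90° − 35.200° = 54.8°.

54.8°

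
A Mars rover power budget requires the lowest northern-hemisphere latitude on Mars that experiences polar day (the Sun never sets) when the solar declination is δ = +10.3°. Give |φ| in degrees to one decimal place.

Polar day requires cos H₀ = −tan φ tan δ ≤ −1, i.e. tan φ tan δ ≥ 1.
The boundary is |tan φ| · |tan δ| = 1, so |φ| = 90° − |δ| = 90° − 10.3° = 79.7° in the northern hemisphere.

|φ| = 79.7°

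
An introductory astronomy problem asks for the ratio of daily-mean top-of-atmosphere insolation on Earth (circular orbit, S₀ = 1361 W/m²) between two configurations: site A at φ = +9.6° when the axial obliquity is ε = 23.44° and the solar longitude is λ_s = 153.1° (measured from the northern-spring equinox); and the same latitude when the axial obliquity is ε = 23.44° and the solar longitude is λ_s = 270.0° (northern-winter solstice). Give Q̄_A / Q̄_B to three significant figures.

Q̄_A / Q̄_B ≈ 1.27

— Configuration A (φ=+9.6°):
Solar declination: sin δ = sin ε · sin λ_s = sin 23.44° × sin 153.1° = 0.17997, so δ = +10.368°.
cos H₀ = −tan(+9.6°) tan(+10.368°) = -0.0309, H₀ = 1.6017 rad.
Bracket: H₀ sin φ sin δ + cos φ cos δ sin H₀ = 1.6017×0.16677×0.17997 + 0.98600×0.98367×0.99952 = 0.048073 + 0.969433 = 1.017506.
Q̄ = (S₀/π) × [bracket] = (1361/π) × 1.017506 = 440.80 W/m².
— Configuration B (φ=+9.6°):
Solar declination: sin δ = sin ε · sin λ_s = sin 23.44° × sin 270.0° = -0.39779, so δ = -23.440°.
cos H₀ = −tan(+9.6°) tan(-23.440°) = 0.0733, H₀ = 1.4974 rad.
Bracket: H₀ sin φ sin δ + cos φ cos δ sin H₀ = 1.4974×0.16677×-0.39779 + 0.98600×0.91748×0.99731 = -0.099337 + 0.902202 = 0.802865.
Q̄ = (S₀/π) × [bracket] = (1361/π) × 0.802865 = 347.82 W/m².
Ratio Q̄_A / Q̄_B = 440.80 / 347.82 = 1.267.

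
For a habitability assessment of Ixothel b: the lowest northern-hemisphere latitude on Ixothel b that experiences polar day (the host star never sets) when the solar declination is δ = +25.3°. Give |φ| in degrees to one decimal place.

Polar day requires cos H₀ = −tan φ tan δ ≤ −1, i.e. tan φ tan δ ≥ 1.
The boundary is |tan φ| · |tan δ| = 1, so |φ| = 90° − |δ| = 90° − 25.3° = 64.7° in the northern hemisphere.

|φ| = 64.7°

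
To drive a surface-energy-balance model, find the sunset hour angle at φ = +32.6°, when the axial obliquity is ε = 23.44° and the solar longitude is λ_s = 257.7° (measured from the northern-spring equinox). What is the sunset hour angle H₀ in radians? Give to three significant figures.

Solar declination: sin δ = sin ε · sin λ_s = sin 23.44° × sin 257.7° = -0.38866, so δ = -22.871°.
cos H₀ = −tan φ · tan δ = −tan(+32.6°) × tan(-22.871°) = 0.2698, so H₀ = 1.2976 rad = 74.35°.

H₀ = 1.30 rad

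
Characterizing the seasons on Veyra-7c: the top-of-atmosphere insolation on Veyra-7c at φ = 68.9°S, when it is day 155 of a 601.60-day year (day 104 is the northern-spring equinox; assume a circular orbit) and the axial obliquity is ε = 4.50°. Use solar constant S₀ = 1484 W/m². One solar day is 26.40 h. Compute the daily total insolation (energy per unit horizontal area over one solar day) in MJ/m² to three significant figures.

13.6 MJ/m²

Solar longitude: λ_s = 360° × (155 − 104)/601.60 = 30.519°.
sin δ = sin 4.50° × sin 30.519° = 0.03984, so δ = +2.283°.
cos H₀ = −tan(-68.9°) tan(+2.283°) = 0.1033, H₀ = 1.4673 rad.
Bracket: H₀ sin φ sin δ + cos φ cos δ sin H₀ = 1.4673×-0.93295×0.03984 + 0.36000×0.99921×0.99465 = -0.054538 + 0.357791 = 0.303253.
Q̄ = (S₀/π) × [bracket] = (1484/π) × 0.303253 = 143.25 W/m².
Daily total = Q̄ × 26.40 h × 3600 s/h = 143.25 × 26.40 × 3600 / 10⁶ = 13.61 MJ/m².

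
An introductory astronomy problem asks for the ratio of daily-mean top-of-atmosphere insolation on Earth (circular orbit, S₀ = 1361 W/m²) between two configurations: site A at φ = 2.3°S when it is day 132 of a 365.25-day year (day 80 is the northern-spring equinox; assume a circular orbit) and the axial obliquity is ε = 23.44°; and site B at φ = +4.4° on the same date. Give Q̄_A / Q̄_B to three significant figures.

Q̄_A / Q̄_B ≈ 0.944

— Configuration A (φ=-2.3°):
Solar longitude: λ_s = 360° × (132 − 80)/365.25 = 51.253°.
sin δ = sin 23.44° × sin 51.253° = 0.31024, so δ = +18.074°.
cos H₀ = −tan(-2.3°) tan(+18.074°) = 0.0131, H₀ = 1.5577 rad.
Bracket: H₀ sin φ sin δ + cos φ cos δ sin H₀ = 1.5577×-0.04013×0.31024 + 0.99919×0.95066×0.99991 = -0.019393 + 0.949804 = 0.930411.
Q̄ = (S₀/π) × [bracket] = (1361/π) × 0.930411 = 403.07 W/m².
— Configuration B (φ=+4.4°):
cos H₀ = −tan(+4.4°) tan(+18.074°) = -0.0251, H₀ = 1.5959 rad.
Bracket: H₀ sin φ sin δ + cos φ cos δ sin H₀ = 1.5959×0.07672×0.31024 + 0.99705×0.95066×0.99968 = 0.037985 + 0.947552 = 0.985537.
Q̄ = (S₀/π) × [bracket] = (1361/π) × 0.985537 = 426.95 W/m².
Ratio Q̄_A / Q̄_B = 403.07 / 426.95 = 0.9441.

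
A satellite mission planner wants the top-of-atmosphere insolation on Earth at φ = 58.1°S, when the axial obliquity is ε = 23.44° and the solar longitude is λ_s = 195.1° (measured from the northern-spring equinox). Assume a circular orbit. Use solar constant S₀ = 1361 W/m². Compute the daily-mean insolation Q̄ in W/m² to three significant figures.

Solar declination: sin δ = sin ε · sin λ_s = sin 23.44° × sin 195.1° = -0.10363, so δ = -5.948°.
cos H₀ = −tan(-58.1°) tan(-5.948°) = -0.1674, H₀ = 1.7390 rad.
Bracket: H₀ sin φ sin δ + cos φ cos δ sin H₀ = 1.7390×-0.84897×-0.10363 + 0.52844×0.99462×0.98589 = 0.152995 + 0.518181 = 0.671176.
Q̄ = (S₀/π) × [bracket] = (1361/π) × 0.671176 = 290.8 W/m².

Q̄ ≈ 291 W/m²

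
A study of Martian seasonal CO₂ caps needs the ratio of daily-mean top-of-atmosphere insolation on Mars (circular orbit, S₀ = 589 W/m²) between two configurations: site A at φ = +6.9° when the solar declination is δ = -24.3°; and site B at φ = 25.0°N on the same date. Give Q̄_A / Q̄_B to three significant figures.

Q̄_A / Q̄_B ≈ 1.45

— Configuration A (φ=+6.9°):
cos H₀ = −tan(+6.9°) tan(-24.300°) = 0.0546, H₀ = 1.5161 rad.
Bracket: H₀ sin φ sin δ + cos φ cos δ sin H₀ = 1.5161×0.12014×-0.41151 + 0.99276×0.91140×0.99851 = -0.074954 + 0.903453 = 0.828499.
Q̄ = (S₀/π) × [bracket] = (589/π) × 0.828499 = 155.33 W/m².
— Configuration B (φ=+25.0°):
cos H₀ = −tan(+25.0°) tan(-24.300°) = 0.2105, H₀ = 1.3587 rad.
Bracket: H₀ sin φ sin δ + cos φ cos δ sin H₀ = 1.3587×0.42262×-0.41151 + 0.90631×0.91140×0.97758 = -0.236295 + 0.807492 = 0.571197.
Q̄ = (S₀/π) × [bracket] = (589/π) × 0.571197 = 107.09 W/m².
Ratio Q̄_A / Q̄_B = 155.33 / 107.09 = 1.450.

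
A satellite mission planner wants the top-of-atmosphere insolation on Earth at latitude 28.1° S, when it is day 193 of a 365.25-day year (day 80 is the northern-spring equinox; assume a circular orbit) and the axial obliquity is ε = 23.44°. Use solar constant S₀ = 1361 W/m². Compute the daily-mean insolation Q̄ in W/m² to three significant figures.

Solar longitude: λ_s = 360° × (193 − 80)/365.25 = 111.376°.
sin δ = sin 23.44° × sin 111.376° = 0.37042, so δ = +21.742°.
cos H₀ = −tan(-28.1°) tan(+21.742°) = 0.2129, H₀ = 1.3562 rad.
Bracket: H₀ sin φ sin δ + cos φ cos δ sin H₀ = 1.3562×-0.47101×0.37042 + 0.88213×0.92886×0.97707 = -0.236618 + 0.800587 = 0.563969.
Q̄ = (S₀/π) × [bracket] = (1361/π) × 0.563969 = 244.3 W/m².

Q̄ ≈ 244 W/m²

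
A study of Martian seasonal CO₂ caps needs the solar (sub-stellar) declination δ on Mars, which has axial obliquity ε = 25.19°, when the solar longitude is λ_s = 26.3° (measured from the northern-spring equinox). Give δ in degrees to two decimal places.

sin δ = sin ε · sin λ_s = sin 25.19° × sin 26.3° = 0.188581.
δ = arcsin(0.188581) = +10.87°.

δ = +10.87°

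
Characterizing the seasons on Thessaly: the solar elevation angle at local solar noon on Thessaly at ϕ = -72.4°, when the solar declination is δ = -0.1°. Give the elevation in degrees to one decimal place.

At local noon the hour angle is zero, so the zenith angle equals |ϕ − δ| = |-72.4° − (-0.100°)| = 72.300°.
Elevation = 90° − 72.300° = 17.7°.

17.7°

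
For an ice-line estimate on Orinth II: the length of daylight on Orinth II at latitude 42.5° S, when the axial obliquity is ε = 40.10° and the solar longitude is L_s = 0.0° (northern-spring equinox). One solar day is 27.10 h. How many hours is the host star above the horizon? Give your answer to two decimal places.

13.55 h

Solar declination: sin δ = sin ε · sin L_s = sin 40.10° × sin 0.0° = 0.00000, so δ = +0.000°.
cos h₀ = −tan ϕ · tan δ = −tan(-42.5°) × tan(+0.000°) = 0.0000, so h₀ = 1.5708 rad = 90.00°.
Daylight = 2h₀/(2π) × 27.10 h = (1.5708/π) × 27.10 = 13.55 h.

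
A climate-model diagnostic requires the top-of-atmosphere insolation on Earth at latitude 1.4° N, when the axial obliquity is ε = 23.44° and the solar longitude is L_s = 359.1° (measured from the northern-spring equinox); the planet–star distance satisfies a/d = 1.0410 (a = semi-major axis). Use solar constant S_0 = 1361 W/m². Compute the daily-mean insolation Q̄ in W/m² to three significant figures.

Solar declination: sin δ = sin ε · sin L_s = sin 23.44° × sin 359.1° = -0.00625, so δ = -0.358°.
cos h₀ = −tan(+1.4°) tan(-0.358°) = 0.0002, h₀ = 1.5706 rad.
Bracket: h₀ sin ϕ sin δ + cos ϕ cos δ sin h₀ = 1.5706×0.02443×-0.00625 + 0.99970×0.99998×1.00000 = -0.000240 + 0.999680 = 0.999440.
Inverse-square distance factor (a/d)² = 1.0410² = 1.083681.
Q̄ = (S_0/π) × 1.083681 × [bracket] = (1361/π) × 1.083681 × 0.999440 = 469.2 W/m².

Q̄ ≈ 469 W/m²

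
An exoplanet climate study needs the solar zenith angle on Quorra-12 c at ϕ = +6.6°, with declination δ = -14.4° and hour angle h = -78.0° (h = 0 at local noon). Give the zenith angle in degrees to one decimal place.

cos θ_z = sin ϕ sin δ + cos ϕ cos δ cos h = -0.028584 + 0.200045 = 0.171461.
θ_z = arccos(0.171461) = 80.1°.

θ_z = 80.1°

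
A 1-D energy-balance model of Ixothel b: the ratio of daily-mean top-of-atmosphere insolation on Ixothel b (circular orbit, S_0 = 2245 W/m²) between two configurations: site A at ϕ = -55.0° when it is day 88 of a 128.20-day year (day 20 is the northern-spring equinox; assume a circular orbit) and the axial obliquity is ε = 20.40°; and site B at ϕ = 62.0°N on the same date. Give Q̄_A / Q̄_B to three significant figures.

Q̄_A / Q̄_B ≈ 1.74

— Configuration A (ϕ=-55.0°):
Solar longitude: L_s = 360° × (88 − 20)/128.20 = 190.952°.
sin δ = sin 20.40° × sin 190.952° = -0.06622, so δ = -3.797°.
cos h₀ = −tan(-55.0°) tan(-3.797°) = -0.0948, h₀ = 1.6657 rad.
Bracket: h₀ sin ϕ sin δ + cos ϕ cos δ sin h₀ = 1.6657×-0.81915×-0.06622 + 0.57358×0.99780×0.99550 = 0.090354 + 0.569743 = 0.660097.
Q̄ = (S_0/π) × [bracket] = (2245/π) × 0.660097 = 471.71 W/m².
— Configuration B (ϕ=+62.0°):
cos h₀ = −tan(+62.0°) tan(-3.797°) = 0.1248, h₀ = 1.4457 rad.
Bracket: h₀ sin ϕ sin δ + cos ϕ cos δ sin h₀ = 1.4457×0.88295×-0.06622 + 0.46947×0.99780×0.99218 = -0.084529 + 0.464774 = 0.380245.
Q̄ = (S_0/π) × [bracket] = (2245/π) × 0.380245 = 271.73 W/m².
Ratio Q̄_A / Q̄_B = 471.71 / 271.73 = 1.736.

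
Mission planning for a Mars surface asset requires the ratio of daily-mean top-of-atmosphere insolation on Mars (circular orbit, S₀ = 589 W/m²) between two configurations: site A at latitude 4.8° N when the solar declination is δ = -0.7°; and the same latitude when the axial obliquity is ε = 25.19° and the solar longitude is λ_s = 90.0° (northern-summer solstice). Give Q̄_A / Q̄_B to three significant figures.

Q̄_A / Q̄_B ≈ 1.04

— Configuration A (φ=+4.8°):
cos H₀ = −tan(+4.8°) tan(-0.700°) = 0.0010, H₀ = 1.5698 rad.
Bracket: H₀ sin φ sin δ + cos φ cos δ sin H₀ = 1.5698×0.08368×-0.01222 + 0.99649×0.99993×1.00000 = -0.001605 + 0.996420 = 0.994815.
Q̄ = (S₀/π) × [bracket] = (589/π) × 0.994815 = 186.51 W/m².
— Configuration B (φ=+4.8°):
Solar declination: sin δ = sin ε · sin λ_s = sin 25.19° × sin 90.0° = 0.42562, so δ = +25.190°.
cos H₀ = −tan(+4.8°) tan(+25.190°) = -0.0395, H₀ = 1.6103 rad.
Bracket: H₀ sin φ sin δ + cos φ cos δ sin H₀ = 1.6103×0.08368×0.42562 + 0.99649×0.90490×0.99922 = 0.057352 + 0.901020 = 0.958372.
Q̄ = (S₀/π) × [bracket] = (589/π) × 0.958372 = 179.68 W/m².
Ratio Q̄_A / Q̄_B = 186.51 / 179.68 = 1.038.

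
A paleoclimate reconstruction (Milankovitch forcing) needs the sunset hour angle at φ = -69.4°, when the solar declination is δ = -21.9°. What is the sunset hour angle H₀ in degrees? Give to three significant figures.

H₀ = 180°

Sunrise equation: cos H₀ = −tan φ · tan δ = -1.0695 ≤ −1, so the Sun never sets (polar day) and H₀ = π.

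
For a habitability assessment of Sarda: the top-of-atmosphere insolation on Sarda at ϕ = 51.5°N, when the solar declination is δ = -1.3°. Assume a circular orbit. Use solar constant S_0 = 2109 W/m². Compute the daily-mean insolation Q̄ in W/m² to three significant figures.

cos h₀ = −tan(+51.5°) tan(-1.300°) = 0.0285, h₀ = 1.5423 rad.
Bracket: h₀ sin ϕ sin δ + cos ϕ cos δ sin h₀ = 1.5423×0.78261×-0.02269 + 0.62251×0.99974×0.99959 = -0.027387 + 0.622093 = 0.594706.
Q̄ = (S_0/π) × [bracket] = (2109/π) × 0.594706 = 399.2 W/m².

Q̄ ≈ 399 W/m²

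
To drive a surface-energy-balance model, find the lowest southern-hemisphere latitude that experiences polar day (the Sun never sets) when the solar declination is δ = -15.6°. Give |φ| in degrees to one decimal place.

Polar day requires cos H₀ = −tan φ tan δ ≤ −1, i.e. tan φ tan δ ≥ 1.
The boundary is |tan φ| · |tan δ| = 1, so |φ| = 90° − |δ| = 90° − 15.6° = 74.4° in the southern hemisphere.

|φ| = 74.4°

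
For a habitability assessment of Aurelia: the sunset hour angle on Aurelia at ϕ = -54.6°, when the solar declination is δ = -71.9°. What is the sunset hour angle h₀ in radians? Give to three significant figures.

h₀ = 3.14 rad

Sunrise equation: cos h₀ = −tan ϕ · tan δ = -4.3051 ≤ −1, so the host star never sets (polar day) and h₀ = π.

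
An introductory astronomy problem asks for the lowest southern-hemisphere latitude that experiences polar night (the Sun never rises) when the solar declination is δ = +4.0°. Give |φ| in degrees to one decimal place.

Polar night requires cos H₀ = −tan φ tan δ ≥ 1, i.e. tan φ tan δ ≤ −1.
The boundary is |tan φ| · |tan δ| = 1, so |φ| = 90° − |δ| = 90° − 4.0° = 86.0° in the southern hemisphere.

|φ| = 86.0°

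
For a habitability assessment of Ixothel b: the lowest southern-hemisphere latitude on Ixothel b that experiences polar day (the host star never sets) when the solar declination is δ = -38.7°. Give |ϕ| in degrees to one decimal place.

|ϕ| = 51.3°

Polar day requires cos h₀ = −tan ϕ tan δ ≤ −1, i.e. tan ϕ tan δ ≥ 1.
The boundary is |tan ϕ| · |tan δ| = 1, so |ϕ| = 90° − |δ| = 90° − 38.7° = 51.3° in the southern hemisphere.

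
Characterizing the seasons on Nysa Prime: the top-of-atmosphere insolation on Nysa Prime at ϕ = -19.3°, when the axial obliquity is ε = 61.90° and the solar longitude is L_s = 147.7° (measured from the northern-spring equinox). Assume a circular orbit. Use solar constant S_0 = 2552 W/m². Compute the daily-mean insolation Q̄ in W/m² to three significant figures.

Q̄ ≈ 489 W/m²

Solar declination: sin δ = sin ε · sin L_s = sin 61.90° × sin 147.7° = 0.47137, so δ = +28.123°.
cos h₀ = −tan(-19.3°) tan(+28.123°) = 0.1872, h₀ = 1.3825 rad.
Bracket: h₀ sin ϕ sin δ + cos ϕ cos δ sin h₀ = 1.3825×-0.33051×0.47137 + 0.94380×0.88194×0.98233 = -0.215383 + 0.817667 = 0.602284.
Q̄ = (S_0/π) × [bracket] = (2552/π) × 0.602284 = 489.3 W/m².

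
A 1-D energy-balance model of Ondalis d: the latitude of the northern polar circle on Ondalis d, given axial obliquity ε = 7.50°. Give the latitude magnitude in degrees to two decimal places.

82.50°

The polar circle is the lowest latitude that experiences at least one full rotation of continuous daylight at the northern-summer solstice; it lies at |ϕ| = 90° − ε = 90° − 7.50° = 82.50°.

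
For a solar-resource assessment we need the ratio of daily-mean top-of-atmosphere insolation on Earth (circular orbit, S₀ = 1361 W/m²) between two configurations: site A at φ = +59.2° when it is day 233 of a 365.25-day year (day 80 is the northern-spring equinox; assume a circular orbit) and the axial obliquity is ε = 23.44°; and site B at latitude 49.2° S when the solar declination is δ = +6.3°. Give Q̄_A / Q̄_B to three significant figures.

Q̄_A / Q̄_B ≈ 1.51

— Configuration A (φ=+59.2°):
Solar longitude: λ_s = 360° × (233 − 80)/365.25 = 150.801°.
sin δ = sin 23.44° × sin 150.801° = 0.19406, so δ = +11.190°.
cos H₀ = −tan(+59.2°) tan(+11.190°) = -0.3318, H₀ = 1.9091 rad.
Bracket: H₀ sin φ sin δ + cos φ cos δ sin H₀ = 1.9091×0.85896×0.19406 + 0.51204×0.98099×0.94333 = 0.318227 + 0.473840 = 0.792067.
Q̄ = (S₀/π) × [bracket] = (1361/π) × 0.792067 = 343.14 W/m².
— Configuration B (φ=-49.2°):
cos H₀ = −tan(-49.2°) tan(+6.300°) = 0.1279, H₀ = 1.4425 rad.
Bracket: H₀ sin φ sin δ + cos φ cos δ sin H₀ = 1.4425×-0.75700×0.10973 + 0.65342×0.99396×0.99179 = -0.119822 + 0.644141 = 0.524319.
Q̄ = (S₀/π) × [bracket] = (1361/π) × 0.524319 = 227.15 W/m².
Ratio Q̄_A / Q̄_B = 343.14 / 227.15 = 1.511.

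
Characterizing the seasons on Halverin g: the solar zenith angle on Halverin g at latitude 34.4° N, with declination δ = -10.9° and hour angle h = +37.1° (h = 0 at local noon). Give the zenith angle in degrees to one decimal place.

θ_z = 57.4°

cos θ_z = sin φ sin δ + cos φ cos δ cos h = -0.106833 + 0.646224 = 0.539391.
θ_z = arccos(0.539391) = 57.4°.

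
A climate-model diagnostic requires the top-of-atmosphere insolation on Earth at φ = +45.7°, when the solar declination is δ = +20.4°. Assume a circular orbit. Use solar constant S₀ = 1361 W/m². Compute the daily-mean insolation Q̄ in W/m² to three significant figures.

Q̄ ≈ 474 W/m²

cos H₀ = −tan(+45.7°) tan(+20.400°) = -0.3811, H₀ = 1.9618 rad.
Bracket: H₀ sin φ sin δ + cos φ cos δ sin H₀ = 1.9618×0.71569×0.34857 + 0.69842×0.93728×0.92454 = 0.489406 + 0.605218 = 1.094624.
Q̄ = (S₀/π) × [bracket] = (1361/π) × 1.094624 = 474.2 W/m².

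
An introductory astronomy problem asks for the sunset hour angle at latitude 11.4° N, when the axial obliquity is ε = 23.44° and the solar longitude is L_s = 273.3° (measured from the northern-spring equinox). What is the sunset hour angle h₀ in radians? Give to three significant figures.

h₀ = 1.48 rad

Solar declination: sin δ = sin ε · sin L_s = sin 23.44° × sin 273.3° = -0.39713, so δ = -23.399°.
cos h₀ = −tan ϕ · tan δ = −tan(+11.4°) × tan(-23.399°) = 0.0873, so h₀ = 1.4834 rad = 84.99°.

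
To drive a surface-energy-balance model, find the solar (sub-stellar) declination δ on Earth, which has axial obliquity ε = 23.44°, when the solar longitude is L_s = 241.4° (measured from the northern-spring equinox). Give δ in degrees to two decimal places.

sin δ = sin ε · sin L_s = sin 23.44° × sin 241.4° = -0.349252.
δ = arcsin(-0.349252) = -20.44°.

δ = -20.44°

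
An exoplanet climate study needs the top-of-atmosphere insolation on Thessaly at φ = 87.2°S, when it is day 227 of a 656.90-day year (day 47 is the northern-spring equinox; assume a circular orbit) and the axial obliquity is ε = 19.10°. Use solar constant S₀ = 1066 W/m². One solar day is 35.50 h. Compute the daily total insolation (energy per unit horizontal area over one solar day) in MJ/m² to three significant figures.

Solar longitude: λ_s = 360° × (227 − 47)/656.90 = 98.645°.
sin δ = sin 19.10° × sin 98.645° = 0.32350, so δ = +18.875°.
cos H₀ = −tan(-87.2°) tan(+18.875°) = 6.9903 ≥ 1 ⇒ polar night, H₀ = 0 and Q̄ = 0.
Daily total = Q̄ × 35.50 h × 3600 s/h = 0.00 MJ/m².

0.00 MJ/m²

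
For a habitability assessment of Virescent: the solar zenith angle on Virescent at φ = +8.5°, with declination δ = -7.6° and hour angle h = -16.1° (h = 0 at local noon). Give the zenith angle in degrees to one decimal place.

θ_z = 22.7°

cos θ_z = sin φ sin δ + cos φ cos δ cos h = -0.019549 + 0.941879 = 0.922330.
θ_z = arccos(0.922330) = 22.7°.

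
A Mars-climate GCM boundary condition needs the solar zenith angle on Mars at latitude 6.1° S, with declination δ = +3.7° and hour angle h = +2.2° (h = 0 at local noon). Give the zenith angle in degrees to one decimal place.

θ_z = 10.0°

cos θ_z = sin ϕ sin δ + cos ϕ cos δ cos h = -0.006857 + 0.991534 = 0.984677.
θ_z = arccos(0.984677) = 10.0°.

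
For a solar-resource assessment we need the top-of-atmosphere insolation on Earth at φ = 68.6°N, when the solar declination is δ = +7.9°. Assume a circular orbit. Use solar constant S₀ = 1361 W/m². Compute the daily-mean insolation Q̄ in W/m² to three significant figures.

Q̄ ≈ 254 W/m²

cos H₀ = −tan(+68.6°) tan(+7.900°) = -0.3541, H₀ = 1.9327 rad.
Bracket: H₀ sin φ sin δ + cos φ cos δ sin H₀ = 1.9327×0.93106×0.13744 + 0.36488×0.99051×0.93522 = 0.247318 + 0.338005 = 0.585323.
Q̄ = (S₀/π) × [bracket] = (1361/π) × 0.585323 = 253.6 W/m².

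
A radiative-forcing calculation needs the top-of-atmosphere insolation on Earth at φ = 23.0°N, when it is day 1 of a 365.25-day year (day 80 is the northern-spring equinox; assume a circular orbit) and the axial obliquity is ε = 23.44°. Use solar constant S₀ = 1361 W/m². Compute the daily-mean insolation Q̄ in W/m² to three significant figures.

Q̄ ≈ 270 W/m²

Solar longitude: λ_s = 360° × (1 − 80)/365.25 = -77.864°, i.e. -77.864° + 360° = 282.136°.
sin δ = sin 23.44° × sin 282.136° = -0.38890, so δ = -22.886°.
cos H₀ = −tan(+23.0°) tan(-22.886°) = 0.1792, H₀ = 1.3906 rad.
Bracket: H₀ sin φ sin δ + cos φ cos δ sin H₀ = 1.3906×0.39073×-0.38890 + 0.92050×0.92128×0.98382 = -0.211308 + 0.834317 = 0.623009.
Q̄ = (S₀/π) × [bracket] = (1361/π) × 0.623009 = 269.9 W/m².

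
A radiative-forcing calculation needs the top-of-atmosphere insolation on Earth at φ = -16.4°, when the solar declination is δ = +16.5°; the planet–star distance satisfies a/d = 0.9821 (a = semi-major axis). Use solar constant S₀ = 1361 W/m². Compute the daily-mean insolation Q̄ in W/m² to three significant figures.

Q̄ ≈ 333 W/m²

cos H₀ = −tan(-16.4°) tan(+16.500°) = 0.0872, H₀ = 1.4835 rad.
Bracket: H₀ sin φ sin δ + cos φ cos δ sin H₀ = 1.4835×-0.28234×0.28402 + 0.95931×0.95882×0.99619 = -0.118962 + 0.916301 = 0.797339.
Inverse-square distance factor (a/d)² = 0.9821² = 0.964520.
Q̄ = (S₀/π) × 0.964520 × [bracket] = (1361/π) × 0.964520 × 0.797339 = 333.2 W/m².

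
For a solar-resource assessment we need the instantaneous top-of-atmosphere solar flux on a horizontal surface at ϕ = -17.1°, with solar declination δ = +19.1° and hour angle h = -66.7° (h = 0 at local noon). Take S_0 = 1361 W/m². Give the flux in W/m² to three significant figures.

355 W/m²

cos θ_z = sin ϕ sin δ + cos ϕ cos δ cos h = -0.096215 + 0.357247 = 0.261032.
Flux = S_0 · cos θ_z = 1361 × 0.261032 = 355.3 W/m².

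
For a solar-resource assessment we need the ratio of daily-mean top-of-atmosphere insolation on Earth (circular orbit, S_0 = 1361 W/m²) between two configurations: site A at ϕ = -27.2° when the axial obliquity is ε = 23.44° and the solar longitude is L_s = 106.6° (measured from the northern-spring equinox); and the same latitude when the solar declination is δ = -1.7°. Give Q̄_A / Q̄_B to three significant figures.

Q̄_A / Q̄_B ≈ 0.623

— Configuration A (ϕ=-27.2°):
Solar declination: sin δ = sin ε · sin L_s = sin 23.44° × sin 106.6° = 0.38121, so δ = +22.409°.
cos h₀ = −tan(-27.2°) tan(+22.409°) = 0.2119, h₀ = 1.3573 rad.
Bracket: h₀ sin ϕ sin δ + cos ϕ cos δ sin h₀ = 1.3573×-0.45710×0.38121 + 0.88942×0.92449×0.97729 = -0.236511 + 0.803586 = 0.567075.
Q̄ = (S_0/π) × [bracket] = (1361/π) × 0.567075 = 245.67 W/m².
— Configuration B (ϕ=-27.2°):
cos h₀ = −tan(-27.2°) tan(-1.700°) = -0.0153, h₀ = 1.5861 rad.
Bracket: h₀ sin ϕ sin δ + cos ϕ cos δ sin h₀ = 1.5861×-0.45710×-0.02967 + 0.88942×0.99956×0.99988 = 0.021511 + 0.888922 = 0.910433.
Q̄ = (S_0/π) × [bracket] = (1361/π) × 0.910433 = 394.42 W/m².
Ratio Q̄_A / Q̄_B = 245.67 / 394.42 = 0.6229.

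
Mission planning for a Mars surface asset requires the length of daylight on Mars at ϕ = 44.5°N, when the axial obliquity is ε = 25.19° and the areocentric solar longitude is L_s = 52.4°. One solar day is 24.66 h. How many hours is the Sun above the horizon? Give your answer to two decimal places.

15.15 h

sin δ = sin 25.19° × sin 52.4° = 0.33722, so δ = +19.707°.
cos h₀ = −tan ϕ · tan δ = −tan(+44.5°) × tan(+19.707°) = -0.3520, so h₀ = 1.9305 rad = 110.61°.
Daylight = 2h₀/(2π) × 24.66 h = (1.9305/π) × 24.66 = 15.15 h.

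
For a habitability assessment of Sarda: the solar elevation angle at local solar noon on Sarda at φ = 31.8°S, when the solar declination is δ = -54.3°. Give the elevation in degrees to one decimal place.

67.5°

At local noon the hour angle is zero, so the zenith angle equals |φ − δ| = |-31.8° − (-54.300°)| = 22.500°.
Elevation = 90° − 22.500° = 67.5°.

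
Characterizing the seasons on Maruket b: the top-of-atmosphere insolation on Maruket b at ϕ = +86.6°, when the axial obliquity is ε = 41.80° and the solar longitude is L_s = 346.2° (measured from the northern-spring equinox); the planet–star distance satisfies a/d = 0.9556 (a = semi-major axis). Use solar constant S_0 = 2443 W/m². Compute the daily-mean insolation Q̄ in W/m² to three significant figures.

Q̄ ≈ 0.00 W/m²

Solar declination: sin δ = sin ε · sin L_s = sin 41.80° × sin 346.2° = -0.15899, so δ = -9.148°.
cos h₀ = −tan(+86.6°) tan(-9.148°) = 2.7106 ≥ 1 ⇒ polar night, h₀ = 0 and Q̄ = 0.
Inverse-square distance factor (a/d)² = 0.9556² = 0.913171.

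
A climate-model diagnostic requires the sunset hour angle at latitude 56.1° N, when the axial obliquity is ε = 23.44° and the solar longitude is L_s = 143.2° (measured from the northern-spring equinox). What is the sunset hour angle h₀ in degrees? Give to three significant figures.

Solar declination: sin δ = sin ε · sin L_s = sin 23.44° × sin 143.2° = 0.23828, so δ = +13.785°.
cos h₀ = −tan ϕ · tan δ = −tan(+56.1°) × tan(+13.785°) = -0.3651, so h₀ = 1.9446 rad = 111.42°.

h₀ = 111°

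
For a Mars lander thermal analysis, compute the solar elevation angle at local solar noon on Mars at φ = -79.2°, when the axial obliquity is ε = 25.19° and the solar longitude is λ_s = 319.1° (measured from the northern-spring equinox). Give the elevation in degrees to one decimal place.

Solar declination: sin δ = sin ε · sin λ_s = sin 25.19° × sin 319.1° = -0.27867, so δ = -16.181°.
At local noon the hour angle is zero, so the zenith angle equals |φ − δ| = |-79.2° − (-16.181°)| = 63.019°.
Elevation = 90° − 63.019° = 27.0°.

27.0°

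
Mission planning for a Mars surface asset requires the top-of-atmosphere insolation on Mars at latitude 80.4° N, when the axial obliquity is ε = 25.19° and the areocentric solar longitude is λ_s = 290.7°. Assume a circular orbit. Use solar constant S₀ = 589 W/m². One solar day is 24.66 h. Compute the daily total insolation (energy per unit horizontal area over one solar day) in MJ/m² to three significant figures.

0.00 MJ/m²

sin δ = sin 25.19° × sin 290.7° = -0.39814, so δ = -23.462°.
cos H₀ = −tan(+80.4°) tan(-23.462°) = 2.5661 ≥ 1 ⇒ polar night, H₀ = 0 and Q̄ = 0.
Daily total = Q̄ × 24.66 h × 3600 s/h = 0.00 MJ/m².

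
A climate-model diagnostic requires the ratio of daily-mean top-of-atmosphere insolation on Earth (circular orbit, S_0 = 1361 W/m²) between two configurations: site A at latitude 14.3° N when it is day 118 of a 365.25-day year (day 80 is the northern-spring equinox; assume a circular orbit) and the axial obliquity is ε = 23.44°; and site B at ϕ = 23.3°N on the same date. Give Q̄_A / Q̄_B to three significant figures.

Q̄_A / Q̄_B ≈ 0.990

— Configuration A (ϕ=+14.3°):
Solar longitude: L_s = 360° × (118 − 80)/365.25 = 37.454°.
sin δ = sin 23.44° × sin 37.454° = 0.24190, so δ = +13.999°.
cos h₀ = −tan(+14.3°) tan(+13.999°) = -0.0635, h₀ = 1.6344 rad.
Bracket: h₀ sin ϕ sin δ + cos ϕ cos δ sin h₀ = 1.6344×0.24700×0.24190 + 0.96902×0.97030×0.99798 = 0.097654 + 0.938341 = 1.035995.
Q̄ = (S_0/π) × [bracket] = (1361/π) × 1.035995 = 448.81 W/m².
— Configuration B (ϕ=+23.3°):
cos h₀ = −tan(+23.3°) tan(+13.999°) = -0.1074, h₀ = 1.6784 rad.
Bracket: h₀ sin ϕ sin δ + cos ϕ cos δ sin h₀ = 1.6784×0.39555×0.24190 + 0.91845×0.97030×0.99422 = 0.160595 + 0.886021 = 1.046616.
Q̄ = (S_0/π) × [bracket] = (1361/π) × 1.046616 = 453.41 W/m².
Ratio Q̄_A / Q̄_B = 448.81 / 453.41 = 0.9899.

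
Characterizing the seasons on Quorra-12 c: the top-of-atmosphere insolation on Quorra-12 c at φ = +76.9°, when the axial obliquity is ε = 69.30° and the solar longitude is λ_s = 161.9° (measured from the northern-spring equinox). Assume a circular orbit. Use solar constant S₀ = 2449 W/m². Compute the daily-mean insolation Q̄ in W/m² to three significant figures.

Q̄ ≈ 693 W/m²

Solar declination: sin δ = sin ε · sin λ_s = sin 69.30° × sin 161.9° = 0.29062, so δ = +16.895°.
cos H₀ = −tan(+76.9°) tan(+16.895°) = -1.3052 ≤ −1 ⇒ polar day, H₀ = π.
Bracket: H₀ sin φ sin δ + cos φ cos δ sin H₀ = 3.1416×0.97398×0.29062 + 0.22665×0.95684×0.00000 = 0.889255 + 0.000000 = 0.889255.
Q̄ = (S₀/π) × [bracket] = (2449/π) × 0.889255 = 693.2 W/m².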